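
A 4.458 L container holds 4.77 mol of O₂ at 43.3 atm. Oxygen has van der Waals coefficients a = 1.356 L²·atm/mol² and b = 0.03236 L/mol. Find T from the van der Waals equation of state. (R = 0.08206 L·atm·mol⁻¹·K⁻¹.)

T = (P + a n²/V²)(V − nb)/(nR)
P + a n²/V² = 43.3 + (1.356)(4.77)²/(4.458)² = 44.852 atm
V − nb = 4.458 − (4.77)(0.03236) = 4.3036 L
T = (44.852)(4.3036)/((4.77)(0.08206)) = 493.1 K

T ≈ 493.1 K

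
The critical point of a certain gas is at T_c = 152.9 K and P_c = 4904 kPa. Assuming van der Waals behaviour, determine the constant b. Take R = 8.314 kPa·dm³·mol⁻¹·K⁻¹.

b ≈ 0.03240 dm³/mol

From T_c = 8a/(27Rb) and P_c = a/(27b²): b = R T_c/(8 P_c).
b = (8.314)(152.9)/(8×4904) = 1271.2/39232 = 0.03240 dm³/mol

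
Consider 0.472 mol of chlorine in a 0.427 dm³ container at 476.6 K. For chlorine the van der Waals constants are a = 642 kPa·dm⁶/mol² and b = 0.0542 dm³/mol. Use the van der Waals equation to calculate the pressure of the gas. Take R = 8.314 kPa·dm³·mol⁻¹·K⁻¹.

P = nRT/(V − nb) − a n²/V²
nRT/(V − nb) = (0.472)(8.314)(476.6)/(0.427 − 0.472×0.0542) = 1870.3/0.40142 = 4659.2 kPa
a n²/V² = (642)(0.472)²/(0.427)² = 784.45 kPa
P = 4659.2 − 784.45 = 3875 kPa

P ≈ 3875 kPa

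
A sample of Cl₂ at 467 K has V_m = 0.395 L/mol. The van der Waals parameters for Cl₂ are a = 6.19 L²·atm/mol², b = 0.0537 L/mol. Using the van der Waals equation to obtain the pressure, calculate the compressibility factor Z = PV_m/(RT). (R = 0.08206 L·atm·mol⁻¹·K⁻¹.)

P = RT/(V_m − b) − a/V_m² = (0.08206)(467)/(0.395 − 0.0537) − 6.19/(0.395)²
  = 38.322/0.34130 − 39.673 = 112.28 − 39.673 = 72.61 atm
Z = PV_m/(RT) = (72.61)(0.395)/((0.08206)(467)) = 28.681/38.322 = 0.7484

Z ≈ 0.7484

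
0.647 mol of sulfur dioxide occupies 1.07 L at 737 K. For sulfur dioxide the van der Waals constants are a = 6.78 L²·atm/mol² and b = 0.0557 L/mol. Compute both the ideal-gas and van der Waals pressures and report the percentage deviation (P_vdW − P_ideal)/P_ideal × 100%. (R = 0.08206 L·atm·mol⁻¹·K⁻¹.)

Ideal: P_ideal = nRT/V = (0.647)(0.08206)(737)/1.07 = 36.5695 atm
vdW: P = nRT/(V − nb) − a n²/V² = 39.1294/1.03396 − 2.83817/1.14490 = 37.8442 − 2.47897 = 35.3652 atm
% deviation = (35.3652 − 36.5695)/36.5695 × 100% = -3.29%

-3.29 %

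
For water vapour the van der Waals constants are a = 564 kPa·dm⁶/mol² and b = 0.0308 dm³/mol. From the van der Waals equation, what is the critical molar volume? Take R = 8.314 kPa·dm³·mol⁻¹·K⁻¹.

For a van der Waals gas, V_m,c = 3b.
V_m,c = 3×0.0308 = 0.09240 dm³/mol

V_m,c ≈ 0.09240 dm³/mol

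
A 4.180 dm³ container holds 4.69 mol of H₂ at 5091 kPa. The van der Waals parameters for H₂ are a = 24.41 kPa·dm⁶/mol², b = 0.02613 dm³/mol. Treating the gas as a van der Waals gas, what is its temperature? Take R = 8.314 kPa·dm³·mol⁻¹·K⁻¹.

T ≈ 533.0 K

T = (P + a n²/V²)(V − nb)/(nR)
P + a n²/V² = 5091 + (24.41)(4.69)²/(4.180)² = 5121.7 kPa
V − nb = 4.180 − (4.69)(0.02613) = 4.0575 dm³
T = (5121.7)(4.0575)/((4.69)(8.314)) = 533.0 K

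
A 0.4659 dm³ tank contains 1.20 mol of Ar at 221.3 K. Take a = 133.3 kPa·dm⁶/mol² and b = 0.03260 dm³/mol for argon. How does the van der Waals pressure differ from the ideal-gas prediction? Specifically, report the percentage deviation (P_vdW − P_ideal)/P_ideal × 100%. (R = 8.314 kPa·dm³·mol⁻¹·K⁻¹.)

-9.49 %

Ideal: P_ideal = nRT/V = (1.20)(8.314)(221.3)/0.4659 = 4738.93 kPa
vdW: P = nRT/(V − nb) − a n²/V² = 2207.87/0.426780 − 191.952/0.217063 = 5173.32 − 884.315 = 4289.01 kPa
% deviation = (4289.01 − 4738.93)/4738.93 × 100% = -9.49%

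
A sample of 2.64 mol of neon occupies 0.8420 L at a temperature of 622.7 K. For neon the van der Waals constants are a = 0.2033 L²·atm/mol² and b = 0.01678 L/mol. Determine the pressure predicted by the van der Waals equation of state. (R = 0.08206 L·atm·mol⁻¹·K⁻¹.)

P ≈ 167.1 atm

P = nRT/(V − nb) − a n²/V²
nRT/(V − nb) = (2.64)(0.08206)(622.7)/(0.8420 − 2.64×0.01678) = 134.90/0.79770 = 169.11 atm
a n²/V² = (0.2033)(2.64)²/(0.8420)² = 1.9986 atm
P = 169.11 − 1.9986 = 167.1 atm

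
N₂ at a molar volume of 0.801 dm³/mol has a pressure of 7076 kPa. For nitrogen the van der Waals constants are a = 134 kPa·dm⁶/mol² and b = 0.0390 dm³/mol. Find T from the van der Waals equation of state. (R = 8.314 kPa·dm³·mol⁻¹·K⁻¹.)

T ≈ 667.7 K

T = (P + a/V_m²)(V_m − b)/R
P + a/V_m² = 7076 + 134/(0.801)² = 7284.9 kPa
V_m − b = 0.801 − 0.0390 = 0.76200 dm³/mol
T = (7284.9)(0.76200)/8.314 = 667.7 K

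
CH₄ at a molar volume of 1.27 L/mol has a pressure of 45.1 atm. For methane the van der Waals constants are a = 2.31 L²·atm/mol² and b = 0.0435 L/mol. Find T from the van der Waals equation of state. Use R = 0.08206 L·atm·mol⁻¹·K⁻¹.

T ≈ 695.5 K

T = (P + a/V_m²)(V_m − b)/R
P + a/V_m² = 45.1 + 2.31/(1.27)² = 46.532 atm
V_m − b = 1.27 − 0.0435 = 1.2265 L/mol
T = (46.532)(1.2265)/0.08206 = 695.5 K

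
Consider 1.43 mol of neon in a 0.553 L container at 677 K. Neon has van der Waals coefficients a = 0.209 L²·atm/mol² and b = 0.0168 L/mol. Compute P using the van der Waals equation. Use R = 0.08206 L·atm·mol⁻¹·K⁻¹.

P = nRT/(V − nb) − a n²/V²
nRT/(V − nb) = (1.43)(0.08206)(677)/(0.553 − 1.43×0.0168) = 79.443/0.52898 = 150.18 atm
a n²/V² = (0.209)(1.43)²/(0.553)² = 1.3976 atm
P = 150.18 − 1.3976 = 148.8 atm

P ≈ 148.8 atm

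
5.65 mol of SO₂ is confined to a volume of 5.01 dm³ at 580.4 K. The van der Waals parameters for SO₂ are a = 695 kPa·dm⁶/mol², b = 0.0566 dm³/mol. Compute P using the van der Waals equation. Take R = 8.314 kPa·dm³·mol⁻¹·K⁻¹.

P = nRT/(V − nb) − a n²/V²
nRT/(V − nb) = (5.65)(8.314)(580.4)/(5.01 − 5.65×0.0566) = 27264/4.6902 = 5813.0 kPa
a n²/V² = (695)(5.65)²/(5.01)² = 883.91 kPa
P = 5813.0 − 883.91 = 4929 kPa

P ≈ 4929 kPa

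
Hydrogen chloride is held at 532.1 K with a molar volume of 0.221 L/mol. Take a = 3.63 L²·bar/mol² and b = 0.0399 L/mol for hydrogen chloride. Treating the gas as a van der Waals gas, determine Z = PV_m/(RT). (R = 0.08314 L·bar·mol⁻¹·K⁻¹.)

Z ≈ 0.8490

P = RT/(V_m − b) − a/V_m² = (0.08314)(532.1)/(0.221 − 0.0399) − 3.63/(0.221)²
  = 44.239/0.18110 − 74.323 = 244.28 − 74.323 = 169.96 bar
Z = PV_m/(RT) = (169.96)(0.221)/((0.08314)(532.1)) = 37.561/44.239 = 0.8490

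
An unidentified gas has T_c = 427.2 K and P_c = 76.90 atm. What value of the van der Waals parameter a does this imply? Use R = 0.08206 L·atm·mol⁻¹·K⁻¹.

From T_c = 8a/(27Rb) and P_c = a/(27b²): a = 27 R² T_c²/(64 P_c).
a = 27×(0.08206)²×(427.2)²/(64×76.90) = 33181/4921.6 = 6.742 L²·atm/mol²

a ≈ 6.742 L²·atm/mol²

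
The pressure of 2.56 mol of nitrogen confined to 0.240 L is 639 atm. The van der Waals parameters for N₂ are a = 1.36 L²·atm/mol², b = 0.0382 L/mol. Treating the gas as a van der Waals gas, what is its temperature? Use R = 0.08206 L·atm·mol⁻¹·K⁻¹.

T = (P + a n²/V²)(V − nb)/(nR)
P + a n²/V² = 639 + (1.36)(2.56)²/(0.240)² = 793.74 atm
V − nb = 0.240 − (2.56)(0.0382) = 0.14221 L
T = (793.74)(0.14221)/((2.56)(0.08206)) = 537.3 K

T ≈ 537.3 K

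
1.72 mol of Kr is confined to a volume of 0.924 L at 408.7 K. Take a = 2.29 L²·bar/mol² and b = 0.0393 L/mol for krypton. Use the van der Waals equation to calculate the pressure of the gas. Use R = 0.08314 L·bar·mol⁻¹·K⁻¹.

P = nRT/(V − nb) − a n²/V²
nRT/(V − nb) = (1.72)(0.08314)(408.7)/(0.924 − 1.72×0.0393) = 58.444/0.85640 = 68.244 bar
a n²/V² = (2.29)(1.72)²/(0.924)² = 7.9350 bar
P = 68.244 − 7.9350 = 60.31 bar

P ≈ 60.31 bar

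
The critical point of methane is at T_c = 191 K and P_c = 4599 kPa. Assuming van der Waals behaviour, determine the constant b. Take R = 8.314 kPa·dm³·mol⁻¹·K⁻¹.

From T_c = 8a/(27Rb) and P_c = a/(27b²): b = R T_c/(8 P_c).
b = (8.314)(191)/(8×4599) = 1588.0/36792 = 0.04316 dm³/mol

b ≈ 0.04316 dm³/mol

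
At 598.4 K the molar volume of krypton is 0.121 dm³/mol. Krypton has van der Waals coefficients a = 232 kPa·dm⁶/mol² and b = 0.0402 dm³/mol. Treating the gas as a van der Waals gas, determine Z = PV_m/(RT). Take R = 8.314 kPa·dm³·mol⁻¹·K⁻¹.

Z ≈ 1.112

P = RT/(V_m − b) − a/V_m² = (8.314)(598.4)/(0.121 − 0.0402) − 232/(0.121)²
  = 4975.1/0.080800 − 15846 = 61573 − 15846 = 45727 kPa
Z = PV_m/(RT) = (45727)(0.121)/((8.314)(598.4)) = 5533.0/4975.1 = 1.112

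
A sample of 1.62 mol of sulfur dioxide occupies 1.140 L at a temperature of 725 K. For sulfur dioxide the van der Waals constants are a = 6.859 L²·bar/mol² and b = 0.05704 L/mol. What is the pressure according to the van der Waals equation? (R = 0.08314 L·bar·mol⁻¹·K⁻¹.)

P ≈ 79.36 bar

P = nRT/(V − nb) − a n²/V²
nRT/(V − nb) = (1.62)(0.08314)(725)/(1.140 − 1.62×0.05704) = 97.648/1.0476 = 93.211 bar
a n²/V² = (6.859)(1.62)²/(1.140)² = 13.851 bar
P = 93.211 − 13.851 = 79.36 bar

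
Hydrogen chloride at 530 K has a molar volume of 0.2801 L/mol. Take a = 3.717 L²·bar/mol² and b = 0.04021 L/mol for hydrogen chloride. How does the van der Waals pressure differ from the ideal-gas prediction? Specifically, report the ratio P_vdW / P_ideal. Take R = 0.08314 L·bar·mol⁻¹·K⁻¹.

P_vdW / P_ideal ≈ 0.8665

Ideal: P_ideal = RT/V_m = (0.08314)(530)/0.2801 = 157.316 bar
vdW: P = RT/(V_m − b) − a/V_m² = 44.0642/0.239890 − 3.717/0.0784560 = 183.685 − 47.3769 = 136.308 bar
Ratio = 136.308/157.316 = 0.8665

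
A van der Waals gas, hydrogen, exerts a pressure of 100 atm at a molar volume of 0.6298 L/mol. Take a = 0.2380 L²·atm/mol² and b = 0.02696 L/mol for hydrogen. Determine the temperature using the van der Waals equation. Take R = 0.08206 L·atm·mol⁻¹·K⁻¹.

T ≈ 739.0 K

T = (P + a/V_m²)(V_m − b)/R
P + a/V_m² = 100 + 0.2380/(0.6298)² = 100.60 atm
V_m − b = 0.6298 − 0.02696 = 0.60284 L/mol
T = (100.60)(0.60284)/0.08206 = 739.0 K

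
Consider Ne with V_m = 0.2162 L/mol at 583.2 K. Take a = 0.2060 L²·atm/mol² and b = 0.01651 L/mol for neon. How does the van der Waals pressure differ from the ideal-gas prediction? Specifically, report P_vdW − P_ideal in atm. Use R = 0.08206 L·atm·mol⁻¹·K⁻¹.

Ideal: P_ideal = RT/V_m = (0.08206)(583.2)/0.2162 = 221.357 atm
vdW: P = RT/(V_m − b) − a/V_m² = 47.8574/0.199690 − 0.2060/0.0467424 = 239.658 − 4.40713 = 235.251 atm
ΔP = 235.251 − 221.357 = 13.89 atm

ΔP ≈ 13.89 atm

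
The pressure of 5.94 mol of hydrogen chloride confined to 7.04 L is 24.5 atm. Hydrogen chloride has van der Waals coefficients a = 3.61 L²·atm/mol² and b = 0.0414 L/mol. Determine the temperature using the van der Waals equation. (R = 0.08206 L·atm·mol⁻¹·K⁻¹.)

T ≈ 377.3 K

T = (P + a n²/V²)(V − nb)/(nR)
P + a n²/V² = 24.5 + (3.61)(5.94)²/(7.04)² = 27.070 atm
V − nb = 7.04 − (5.94)(0.0414) = 6.7941 L
T = (27.070)(6.7941)/((5.94)(0.08206)) = 377.3 K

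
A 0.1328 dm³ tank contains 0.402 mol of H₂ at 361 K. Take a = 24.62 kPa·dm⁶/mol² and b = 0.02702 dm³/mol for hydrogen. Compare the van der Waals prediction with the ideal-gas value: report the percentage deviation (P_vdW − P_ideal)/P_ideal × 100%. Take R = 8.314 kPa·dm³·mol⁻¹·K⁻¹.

Ideal: P_ideal = nRT/V = (0.402)(8.314)(361)/0.1328 = 9085.42 kPa
vdW: P = nRT/(V − nb) − a n²/V² = 1206.54/0.121938 − 3.97869/0.0176358 = 9894.70 − 225.603 = 9669.10 kPa
% deviation = (9669.10 − 9085.42)/9085.42 × 100% = 6.42%

6.42 %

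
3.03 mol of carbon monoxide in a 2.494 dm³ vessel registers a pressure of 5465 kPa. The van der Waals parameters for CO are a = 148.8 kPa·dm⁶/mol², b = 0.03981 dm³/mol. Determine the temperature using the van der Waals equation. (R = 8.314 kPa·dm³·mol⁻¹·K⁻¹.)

T ≈ 535.6 K

T = (P + a n²/V²)(V − nb)/(nR)
P + a n²/V² = 5465 + (148.8)(3.03)²/(2.494)² = 5684.6 kPa
V − nb = 2.494 − (3.03)(0.03981) = 2.3734 dm³
T = (5684.6)(2.3734)/((3.03)(8.314)) = 535.6 K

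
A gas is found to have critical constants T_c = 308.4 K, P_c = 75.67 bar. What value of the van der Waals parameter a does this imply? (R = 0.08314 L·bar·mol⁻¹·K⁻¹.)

From T_c = 8a/(27Rb) and P_c = a/(27b²): a = 27 R² T_c²/(64 P_c).
a = 27×(0.08314)²×(308.4)²/(64×75.67) = 17751/4842.9 = 3.665 L²·bar/mol²

a ≈ 3.665 L²·bar/mol²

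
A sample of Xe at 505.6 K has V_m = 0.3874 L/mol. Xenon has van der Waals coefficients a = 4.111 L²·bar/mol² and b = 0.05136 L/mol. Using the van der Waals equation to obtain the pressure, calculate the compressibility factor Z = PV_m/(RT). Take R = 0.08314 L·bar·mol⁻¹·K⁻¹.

Z ≈ 0.9004

P = RT/(V_m − b) − a/V_m² = (0.08314)(505.6)/(0.3874 − 0.05136) − 4.111/(0.3874)²
  = 42.036/0.33604 − 27.392 = 125.09 − 27.392 = 97.70 bar
Z = PV_m/(RT) = (97.70)(0.3874)/((0.08314)(505.6)) = 37.849/42.036 = 0.9004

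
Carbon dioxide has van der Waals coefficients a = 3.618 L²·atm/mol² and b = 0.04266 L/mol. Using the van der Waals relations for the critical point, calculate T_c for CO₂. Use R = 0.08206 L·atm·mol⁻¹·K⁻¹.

T_c ≈ 306.2 K

For a van der Waals gas, T_c = 8a/(27Rb).
T_c = 8×3.618/(27×0.08206×0.04266) = 28.944/0.094518 = 306.2 K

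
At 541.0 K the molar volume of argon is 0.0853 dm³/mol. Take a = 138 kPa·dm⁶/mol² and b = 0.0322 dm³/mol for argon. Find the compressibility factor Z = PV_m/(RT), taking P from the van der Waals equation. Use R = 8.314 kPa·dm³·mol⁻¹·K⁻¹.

Z ≈ 1.247

P = RT/(V_m − b) − a/V_m² = (8.314)(541.0)/(0.0853 − 0.0322) − 138/(0.0853)²
  = 4497.9/0.053100 − 18966 = 84706 − 18966 = 65740 kPa
Z = PV_m/(RT) = (65740)(0.0853)/((8.314)(541.0)) = 5607.6/4497.9 = 1.247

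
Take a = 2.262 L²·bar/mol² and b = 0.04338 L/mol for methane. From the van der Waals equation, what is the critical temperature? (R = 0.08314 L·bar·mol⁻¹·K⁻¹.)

T_c ≈ 185.8 K

For a van der Waals gas, T_c = 8a/(27Rb).
T_c = 8×2.262/(27×0.08314×0.04338) = 18.096/0.097379 = 185.8 K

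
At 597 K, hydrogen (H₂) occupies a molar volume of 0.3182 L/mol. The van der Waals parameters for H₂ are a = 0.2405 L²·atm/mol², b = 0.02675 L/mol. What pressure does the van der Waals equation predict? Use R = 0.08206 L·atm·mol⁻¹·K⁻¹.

P ≈ 165.7 atm

P = RT/(V_m − b) − a/V_m²
RT/(V_m − b) = (0.08206)(597)/(0.3182 − 0.02675) = 48.990/0.29145 = 168.09 atm
a/V_m² = 0.2405/(0.3182)² = 2.3753 atm
P = 168.09 − 2.3753 = 165.7 atm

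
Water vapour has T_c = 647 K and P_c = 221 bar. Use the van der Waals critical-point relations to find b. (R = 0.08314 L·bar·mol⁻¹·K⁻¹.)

From T_c = 8a/(27Rb) and P_c = a/(27b²): b = R T_c/(8 P_c).
b = (0.08314)(647)/(8×221) = 53.792/1768.0 = 0.03043 L/mol

b ≈ 0.03043 L/mol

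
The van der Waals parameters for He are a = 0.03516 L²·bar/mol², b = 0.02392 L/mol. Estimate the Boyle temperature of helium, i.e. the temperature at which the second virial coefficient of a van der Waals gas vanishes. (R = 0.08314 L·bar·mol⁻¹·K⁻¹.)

For a van der Waals gas the second virial coefficient B₂ = b − a/(RT) vanishes at T_B = a/(Rb).
T_B = 0.03516/(0.08314×0.02392) = 0.03516/0.0019887 = 17.68 K

T_B ≈ 17.68 K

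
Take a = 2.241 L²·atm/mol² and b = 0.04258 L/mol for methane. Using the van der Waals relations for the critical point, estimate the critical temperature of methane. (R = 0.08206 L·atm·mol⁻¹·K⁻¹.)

For a van der Waals gas, T_c = 8a/(27Rb).
T_c = 8×2.241/(27×0.08206×0.04258) = 17.928/0.094341 = 190.0 K

T_c ≈ 190.0 K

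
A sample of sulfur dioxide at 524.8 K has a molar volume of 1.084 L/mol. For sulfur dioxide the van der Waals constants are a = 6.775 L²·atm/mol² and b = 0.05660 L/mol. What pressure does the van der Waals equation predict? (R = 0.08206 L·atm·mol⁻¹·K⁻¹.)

P ≈ 36.15 atm

P = RT/(V_m − b) − a/V_m²
RT/(V_m − b) = (0.08206)(524.8)/(1.084 − 0.05660) = 43.065/1.0274 = 41.916 atm
a/V_m² = 6.775/(1.084)² = 5.7657 atm
P = 41.916 − 5.7657 = 36.15 atm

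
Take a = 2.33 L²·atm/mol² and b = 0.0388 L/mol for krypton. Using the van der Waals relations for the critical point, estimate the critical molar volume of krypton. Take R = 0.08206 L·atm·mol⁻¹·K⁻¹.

V_m,c ≈ 0.1164 L/mol

For a van der Waals gas, V_m,c = 3b.
V_m,c = 3×0.0388 = 0.1164 L/mol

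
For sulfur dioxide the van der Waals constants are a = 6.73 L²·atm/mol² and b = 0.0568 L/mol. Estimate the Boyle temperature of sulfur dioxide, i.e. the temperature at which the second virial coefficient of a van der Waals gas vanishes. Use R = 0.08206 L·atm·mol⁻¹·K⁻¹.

For a van der Waals gas the second virial coefficient B₂ = b − a/(RT) vanishes at T_B = a/(Rb).
T_B = 6.73/(0.08206×0.0568) = 6.73/0.0046610 = 1444 K

T_B ≈ 1444 K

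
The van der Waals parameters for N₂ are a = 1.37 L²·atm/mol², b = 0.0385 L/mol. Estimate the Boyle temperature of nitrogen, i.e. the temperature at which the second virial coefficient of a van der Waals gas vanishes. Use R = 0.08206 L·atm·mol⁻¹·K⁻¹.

For a van der Waals gas the second virial coefficient B₂ = b − a/(RT) vanishes at T_B = a/(Rb).
T_B = 1.37/(0.08206×0.0385) = 1.37/0.0031593 = 433.6 K

T_B ≈ 433.6 K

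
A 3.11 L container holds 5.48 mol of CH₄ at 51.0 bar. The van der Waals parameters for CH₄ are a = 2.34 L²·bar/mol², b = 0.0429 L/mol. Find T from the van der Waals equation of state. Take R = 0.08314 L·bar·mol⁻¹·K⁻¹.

T ≈ 367.7 K

T = (P + a n²/V²)(V − nb)/(nR)
P + a n²/V² = 51.0 + (2.34)(5.48)²/(3.11)² = 58.265 bar
V − nb = 3.11 − (5.48)(0.0429) = 2.8749 L
T = (58.265)(2.8749)/((5.48)(0.08314)) = 367.7 K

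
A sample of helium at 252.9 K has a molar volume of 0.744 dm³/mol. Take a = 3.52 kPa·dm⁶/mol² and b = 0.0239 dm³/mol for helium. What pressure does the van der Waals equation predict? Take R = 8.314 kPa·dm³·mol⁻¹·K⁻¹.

P ≈ 2914 kPa

P = RT/(V_m − b) − a/V_m²
RT/(V_m − b) = (8.314)(252.9)/(0.744 − 0.0239) = 2102.6/0.72010 = 2919.9 kPa
a/V_m² = 3.52/(0.744)² = 6.3591 kPa
P = 2919.9 − 6.3591 = 2914 kPa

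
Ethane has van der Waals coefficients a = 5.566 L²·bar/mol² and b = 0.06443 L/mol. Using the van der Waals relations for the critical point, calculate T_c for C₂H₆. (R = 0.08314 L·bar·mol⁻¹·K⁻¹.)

For a van der Waals gas, T_c = 8a/(27Rb).
T_c = 8×5.566/(27×0.08314×0.06443) = 44.528/0.14463 = 307.9 K

T_c ≈ 307.9 K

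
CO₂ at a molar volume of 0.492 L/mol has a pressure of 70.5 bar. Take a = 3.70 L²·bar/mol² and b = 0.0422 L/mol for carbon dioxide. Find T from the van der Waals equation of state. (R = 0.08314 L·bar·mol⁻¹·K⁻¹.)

T ≈ 464.1 K

T = (P + a/V_m²)(V_m − b)/R
P + a/V_m² = 70.5 + 3.70/(0.492)² = 85.785 bar
V_m − b = 0.492 − 0.0422 = 0.44980 L/mol
T = (85.785)(0.44980)/0.08314 = 464.1 K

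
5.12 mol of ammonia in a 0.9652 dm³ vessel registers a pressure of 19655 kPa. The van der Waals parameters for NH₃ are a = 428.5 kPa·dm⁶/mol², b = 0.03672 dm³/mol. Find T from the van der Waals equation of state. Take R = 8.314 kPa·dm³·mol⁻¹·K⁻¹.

T ≈ 579.0 K

T = (P + a n²/V²)(V − nb)/(nR)
P + a n²/V² = 19655 + (428.5)(5.12)²/(0.9652)² = 31712 kPa
V − nb = 0.9652 − (5.12)(0.03672) = 0.77719 dm³
T = (31712)(0.77719)/((5.12)(8.314)) = 579.0 K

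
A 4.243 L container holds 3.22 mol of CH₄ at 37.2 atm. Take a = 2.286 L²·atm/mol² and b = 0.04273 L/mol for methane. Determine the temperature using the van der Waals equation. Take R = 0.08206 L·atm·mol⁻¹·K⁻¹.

T ≈ 598.4 K

T = (P + a n²/V²)(V − nb)/(nR)
P + a n²/V² = 37.2 + (2.286)(3.22)²/(4.243)² = 38.517 atm
V − nb = 4.243 − (3.22)(0.04273) = 4.1054 L
T = (38.517)(4.1054)/((3.22)(0.08206)) = 598.4 K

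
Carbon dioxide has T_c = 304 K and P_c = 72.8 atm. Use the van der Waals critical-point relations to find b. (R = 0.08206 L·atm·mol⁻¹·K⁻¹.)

b ≈ 0.04283 L/mol

From T_c = 8a/(27Rb) and P_c = a/(27b²): b = R T_c/(8 P_c).
b = (0.08206)(304)/(8×72.8) = 24.946/582.40 = 0.04283 L/mol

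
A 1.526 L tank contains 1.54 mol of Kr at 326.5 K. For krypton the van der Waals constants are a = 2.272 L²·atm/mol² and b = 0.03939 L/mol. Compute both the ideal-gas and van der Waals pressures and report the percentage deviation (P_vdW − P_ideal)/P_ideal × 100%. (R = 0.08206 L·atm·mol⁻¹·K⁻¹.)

Ideal: P_ideal = nRT/V = (1.54)(0.08206)(326.5)/1.526 = 27.0384 atm
vdW: P = nRT/(V − nb) − a n²/V² = 41.2606/1.46534 − 5.38828/2.32868 = 28.1577 − 2.31388 = 25.8438 atm
% deviation = (25.8438 − 27.0384)/27.0384 × 100% = -4.42%

-4.42 %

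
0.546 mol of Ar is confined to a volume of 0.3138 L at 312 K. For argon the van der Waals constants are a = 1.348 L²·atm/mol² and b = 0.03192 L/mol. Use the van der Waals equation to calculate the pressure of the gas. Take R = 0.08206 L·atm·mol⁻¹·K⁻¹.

P ≈ 43.09 atm

P = nRT/(V − nb) − a n²/V²
nRT/(V − nb) = (0.546)(0.08206)(312)/(0.3138 − 0.546×0.03192) = 13.979/0.29637 = 47.167 atm
a n²/V² = (1.348)(0.546)²/(0.3138)² = 4.0810 atm
P = 47.167 − 4.0810 = 43.09 atm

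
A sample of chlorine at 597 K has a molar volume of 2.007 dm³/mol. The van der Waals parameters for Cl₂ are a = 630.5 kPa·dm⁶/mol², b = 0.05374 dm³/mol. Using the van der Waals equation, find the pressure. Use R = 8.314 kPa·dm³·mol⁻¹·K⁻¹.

P = RT/(V_m − b) − a/V_m²
RT/(V_m − b) = (8.314)(597)/(2.007 − 0.05374) = 4963.5/1.9533 = 2541.1 kPa
a/V_m² = 630.5/(2.007)² = 156.53 kPa
P = 2541.1 − 156.53 = 2385 kPa

P ≈ 2385 kPa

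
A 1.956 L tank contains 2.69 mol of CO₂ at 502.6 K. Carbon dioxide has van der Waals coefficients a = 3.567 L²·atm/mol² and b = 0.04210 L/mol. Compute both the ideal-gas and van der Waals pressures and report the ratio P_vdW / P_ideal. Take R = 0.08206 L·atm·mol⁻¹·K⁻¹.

Ideal: P_ideal = nRT/V = (2.69)(0.08206)(502.6)/1.956 = 56.7202 atm
vdW: P = nRT/(V − nb) − a n²/V² = 110.945/1.84275 − 25.8112/3.82594 = 60.2062 − 6.74637 = 53.4598 atm
Ratio = 53.4598/56.7202 = 0.9425

P_vdW / P_ideal ≈ 0.9425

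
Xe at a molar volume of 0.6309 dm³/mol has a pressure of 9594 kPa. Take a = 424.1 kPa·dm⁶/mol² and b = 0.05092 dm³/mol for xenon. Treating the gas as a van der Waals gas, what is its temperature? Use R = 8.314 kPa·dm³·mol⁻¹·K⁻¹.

T ≈ 743.6 K

T = (P + a/V_m²)(V_m − b)/R
P + a/V_m² = 9594 + 424.1/(0.6309)² = 10659 kPa
V_m − b = 0.6309 − 0.05092 = 0.57998 dm³/mol
T = (10659)(0.57998)/8.314 = 743.6 K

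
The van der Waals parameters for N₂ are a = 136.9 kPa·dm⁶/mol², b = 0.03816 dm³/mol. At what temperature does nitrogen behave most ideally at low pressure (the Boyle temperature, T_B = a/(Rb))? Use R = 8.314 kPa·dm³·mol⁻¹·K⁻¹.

For a van der Waals gas the second virial coefficient B₂ = b − a/(RT) vanishes at T_B = a/(Rb).
T_B = 136.9/(8.314×0.03816) = 136.9/0.31726 = 431.5 K

T_B ≈ 431.5 K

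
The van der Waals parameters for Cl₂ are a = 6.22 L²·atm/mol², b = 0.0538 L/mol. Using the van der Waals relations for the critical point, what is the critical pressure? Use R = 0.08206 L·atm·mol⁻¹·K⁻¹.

For a van der Waals gas, P_c = a/(27b²).
P_c = 6.22/(27×(0.0538)²) = 6.22/0.078150 = 79.59 atm

P_c ≈ 79.59 atm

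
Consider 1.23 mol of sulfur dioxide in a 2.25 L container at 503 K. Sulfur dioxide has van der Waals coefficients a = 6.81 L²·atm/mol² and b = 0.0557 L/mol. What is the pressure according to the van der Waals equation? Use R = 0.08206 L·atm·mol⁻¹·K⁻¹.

P ≈ 21.24 atm

P = nRT/(V − nb) − a n²/V²
nRT/(V − nb) = (1.23)(0.08206)(503)/(2.25 − 1.23×0.0557) = 50.770/2.1815 = 23.273 atm
a n²/V² = (6.81)(1.23)²/(2.25)² = 2.0351 atm
P = 23.273 − 2.0351 = 21.24 atm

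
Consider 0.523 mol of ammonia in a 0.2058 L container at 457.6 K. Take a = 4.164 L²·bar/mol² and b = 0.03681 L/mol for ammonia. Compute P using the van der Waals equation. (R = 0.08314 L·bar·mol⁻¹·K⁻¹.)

P = nRT/(V − nb) − a n²/V²
nRT/(V − nb) = (0.523)(0.08314)(457.6)/(0.2058 − 0.523×0.03681) = 19.897/0.18655 = 106.66 bar
a n²/V² = (4.164)(0.523)²/(0.2058)² = 26.892 bar
P = 106.66 − 26.892 = 79.77 bar

P ≈ 79.77 bar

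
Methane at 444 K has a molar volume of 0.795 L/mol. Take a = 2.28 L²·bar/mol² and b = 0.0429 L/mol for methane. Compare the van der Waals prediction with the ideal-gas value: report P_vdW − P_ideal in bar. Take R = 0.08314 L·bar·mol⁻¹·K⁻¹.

Ideal: P_ideal = RT/V_m = (0.08314)(444)/0.795 = 46.4329 bar
vdW: P = RT/(V_m − b) − a/V_m² = 36.9142/0.752100 − 2.28/0.632025 = 49.0815 − 3.60745 = 45.4741 bar
ΔP = 45.4741 − 46.4329 = -0.959 bar

ΔP ≈ -0.959 bar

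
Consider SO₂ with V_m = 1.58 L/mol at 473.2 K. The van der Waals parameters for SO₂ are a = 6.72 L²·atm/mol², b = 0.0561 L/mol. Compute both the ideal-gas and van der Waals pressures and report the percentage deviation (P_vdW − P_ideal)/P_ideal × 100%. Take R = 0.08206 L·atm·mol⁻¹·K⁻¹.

Ideal: P_ideal = RT/V_m = (0.08206)(473.2)/1.58 = 24.5765 atm
vdW: P = RT/(V_m − b) − a/V_m² = 38.8308/1.52390 − 6.72/2.49640 = 25.4812 − 2.69188 = 22.7893 atm
% deviation = (22.7893 − 24.5765)/24.5765 × 100% = -7.27%

-7.27 %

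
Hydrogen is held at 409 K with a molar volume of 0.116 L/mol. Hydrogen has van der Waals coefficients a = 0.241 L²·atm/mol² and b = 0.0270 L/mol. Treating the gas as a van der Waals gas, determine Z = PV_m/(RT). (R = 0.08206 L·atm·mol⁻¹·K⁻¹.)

Z ≈ 1.241

P = RT/(V_m − b) − a/V_m² = (0.08206)(409)/(0.116 − 0.0270) − 0.241/(0.116)²
  = 33.563/0.089000 − 17.910 = 377.11 − 17.910 = 359.20 atm
Z = PV_m/(RT) = (359.20)(0.116)/((0.08206)(409)) = 41.667/33.563 = 1.241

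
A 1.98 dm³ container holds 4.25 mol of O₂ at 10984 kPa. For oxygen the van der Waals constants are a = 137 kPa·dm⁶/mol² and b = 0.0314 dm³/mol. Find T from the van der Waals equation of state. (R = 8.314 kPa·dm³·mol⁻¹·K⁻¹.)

T ≈ 607.0 K

T = (P + a n²/V²)(V − nb)/(nR)
P + a n²/V² = 10984 + (137)(4.25)²/(1.98)² = 11615 kPa
V − nb = 1.98 − (4.25)(0.0314) = 1.8466 dm³
T = (11615)(1.8466)/((4.25)(8.314)) = 607.0 K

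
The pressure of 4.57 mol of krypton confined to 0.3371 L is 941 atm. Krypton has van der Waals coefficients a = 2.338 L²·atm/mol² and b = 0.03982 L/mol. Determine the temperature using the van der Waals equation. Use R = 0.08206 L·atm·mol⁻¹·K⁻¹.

T ≈ 567.0 K

T = (P + a n²/V²)(V − nb)/(nR)
P + a n²/V² = 941 + (2.338)(4.57)²/(0.3371)² = 1370.7 atm
V − nb = 0.3371 − (4.57)(0.03982) = 0.15512 L
T = (1370.7)(0.15512)/((4.57)(0.08206)) = 567.0 K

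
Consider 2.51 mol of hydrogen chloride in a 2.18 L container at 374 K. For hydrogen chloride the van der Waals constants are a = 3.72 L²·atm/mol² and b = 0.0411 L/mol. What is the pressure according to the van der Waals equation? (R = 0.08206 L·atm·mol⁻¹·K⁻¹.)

P = nRT/(V − nb) − a n²/V²
nRT/(V − nb) = (2.51)(0.08206)(374)/(2.18 − 2.51×0.0411) = 77.033/2.0768 = 37.092 atm
a n²/V² = (3.72)(2.51)²/(2.18)² = 4.9315 atm
P = 37.092 − 4.9315 = 32.16 atm

P ≈ 32.16 atm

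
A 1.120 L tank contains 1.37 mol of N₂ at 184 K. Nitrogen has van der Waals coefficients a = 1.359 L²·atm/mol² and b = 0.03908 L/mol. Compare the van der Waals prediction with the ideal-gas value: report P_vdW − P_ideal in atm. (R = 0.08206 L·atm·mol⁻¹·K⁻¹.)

Ideal: P_ideal = nRT/V = (1.37)(0.08206)(184)/1.120 = 18.4694 atm
vdW: P = nRT/(V − nb) − a n²/V² = 20.6857/1.06646 − 2.55071/1.25440 = 19.3966 − 2.03341 = 17.3632 atm
ΔP = 17.3632 − 18.4694 = -1.106 atm

ΔP ≈ -1.106 atm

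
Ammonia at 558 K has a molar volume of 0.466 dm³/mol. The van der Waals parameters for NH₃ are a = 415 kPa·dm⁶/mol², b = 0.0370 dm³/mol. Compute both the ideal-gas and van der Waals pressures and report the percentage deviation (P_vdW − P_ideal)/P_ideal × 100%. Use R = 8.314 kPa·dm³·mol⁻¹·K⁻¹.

Ideal: P_ideal = RT/V_m = (8.314)(558)/0.466 = 9955.39 kPa
vdW: P = RT/(V_m − b) − a/V_m² = 4639.21/0.429000 − 415/0.217156 = 10814.0 − 1911.07 = 8902.9 kPa
% deviation = (8902.9 − 9955.39)/9955.39 × 100% = -10.57%

-10.57 %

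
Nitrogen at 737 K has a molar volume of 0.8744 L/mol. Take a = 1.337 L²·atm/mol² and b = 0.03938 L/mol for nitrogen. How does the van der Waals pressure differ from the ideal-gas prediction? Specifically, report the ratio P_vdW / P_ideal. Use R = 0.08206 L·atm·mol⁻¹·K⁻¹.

Ideal: P_ideal = RT/V_m = (0.08206)(737)/0.8744 = 69.1654 atm
vdW: P = RT/(V_m − b) − a/V_m² = 60.4782/0.835020 − 1.337/0.764575 = 72.4272 − 1.74868 = 70.6785 atm
Ratio = 70.6785/69.1654 = 1.022

P_vdW / P_ideal ≈ 1.022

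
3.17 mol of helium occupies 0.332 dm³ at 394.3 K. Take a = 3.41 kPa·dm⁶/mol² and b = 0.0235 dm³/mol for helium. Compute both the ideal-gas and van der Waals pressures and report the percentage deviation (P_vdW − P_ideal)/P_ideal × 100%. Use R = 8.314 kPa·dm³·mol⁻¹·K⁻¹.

27.94 %

Ideal: P_ideal = nRT/V = (3.17)(8.314)(394.3)/0.332 = 31301.0 kPa
vdW: P = nRT/(V − nb) − a n²/V² = 10391.9/0.257505 − 34.2667/0.110224 = 40356.1 − 310.882 = 40045.2 kPa
% deviation = (40045.2 − 31301.0)/31301.0 × 100% = 27.94%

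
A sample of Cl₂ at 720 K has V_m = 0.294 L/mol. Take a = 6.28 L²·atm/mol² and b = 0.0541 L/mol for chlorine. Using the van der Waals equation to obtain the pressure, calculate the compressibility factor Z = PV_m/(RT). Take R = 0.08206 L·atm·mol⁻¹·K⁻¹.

P = RT/(V_m − b) − a/V_m² = (0.08206)(720)/(0.294 − 0.0541) − 6.28/(0.294)²
  = 59.083/0.23990 − 72.655 = 246.28 − 72.655 = 173.63 atm
Z = PV_m/(RT) = (173.63)(0.294)/((0.08206)(720)) = 51.047/59.083 = 0.8640

Z ≈ 0.8640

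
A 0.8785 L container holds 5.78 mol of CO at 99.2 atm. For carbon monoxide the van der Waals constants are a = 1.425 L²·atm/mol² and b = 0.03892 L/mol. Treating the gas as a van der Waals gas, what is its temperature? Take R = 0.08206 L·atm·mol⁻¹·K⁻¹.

T ≈ 221.7 K

T = (P + a n²/V²)(V − nb)/(nR)
P + a n²/V² = 99.2 + (1.425)(5.78)²/(0.8785)² = 160.89 atm
V − nb = 0.8785 − (5.78)(0.03892) = 0.65354 L
T = (160.89)(0.65354)/((5.78)(0.08206)) = 221.7 K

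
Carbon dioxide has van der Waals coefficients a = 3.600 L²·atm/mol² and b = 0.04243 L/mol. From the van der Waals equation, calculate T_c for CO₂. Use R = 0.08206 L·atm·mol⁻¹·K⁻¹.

T_c ≈ 306.4 K

For a van der Waals gas, T_c = 8a/(27Rb).
T_c = 8×3.600/(27×0.08206×0.04243) = 28.800/0.094009 = 306.4 K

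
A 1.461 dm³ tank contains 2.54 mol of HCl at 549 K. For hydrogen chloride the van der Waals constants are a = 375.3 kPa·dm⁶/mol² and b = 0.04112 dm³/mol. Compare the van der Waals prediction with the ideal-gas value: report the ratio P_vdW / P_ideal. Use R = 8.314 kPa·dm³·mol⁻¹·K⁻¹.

Ideal: P_ideal = nRT/V = (2.54)(8.314)(549)/1.461 = 7935.35 kPa
vdW: P = nRT/(V − nb) − a n²/V² = 11593.5/1.35656 − 2421.29/2.13452 = 8546.25 − 1134.35 = 7411.90 kPa
Ratio = 7411.90/7935.35 = 0.9340

P_vdW / P_ideal ≈ 0.9340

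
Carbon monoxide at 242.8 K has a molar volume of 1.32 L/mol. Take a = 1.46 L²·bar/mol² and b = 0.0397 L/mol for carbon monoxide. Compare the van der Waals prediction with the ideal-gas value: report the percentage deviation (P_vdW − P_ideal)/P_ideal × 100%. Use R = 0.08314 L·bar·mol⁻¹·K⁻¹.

Ideal: P_ideal = RT/V_m = (0.08314)(242.8)/1.32 = 15.2927 bar
vdW: P = RT/(V_m − b) − a/V_m² = 20.1864/1.28030 − 1.46/1.74240 = 15.7669 − 0.837925 = 14.9290 bar
% deviation = (14.9290 − 15.2927)/15.2927 × 100% = -2.38%

-2.38 %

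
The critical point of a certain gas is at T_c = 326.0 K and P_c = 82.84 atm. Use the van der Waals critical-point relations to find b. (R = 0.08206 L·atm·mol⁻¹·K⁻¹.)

b ≈ 0.04037 L/mol

From T_c = 8a/(27Rb) and P_c = a/(27b²): b = R T_c/(8 P_c).
b = (0.08206)(326.0)/(8×82.84) = 26.752/662.72 = 0.04037 L/mol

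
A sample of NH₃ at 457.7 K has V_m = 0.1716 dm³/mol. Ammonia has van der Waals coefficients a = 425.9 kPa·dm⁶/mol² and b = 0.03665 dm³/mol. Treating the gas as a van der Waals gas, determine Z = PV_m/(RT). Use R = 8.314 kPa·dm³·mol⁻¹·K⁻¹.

Z ≈ 0.6194

P = RT/(V_m − b) − a/V_m² = (8.314)(457.7)/(0.1716 − 0.03665) − 425.9/(0.1716)²
  = 3805.3/0.13495 − 14463 = 28198 − 14463 = 13735 kPa
Z = PV_m/(RT) = (13735)(0.1716)/((8.314)(457.7)) = 2356.9/3805.3 = 0.6194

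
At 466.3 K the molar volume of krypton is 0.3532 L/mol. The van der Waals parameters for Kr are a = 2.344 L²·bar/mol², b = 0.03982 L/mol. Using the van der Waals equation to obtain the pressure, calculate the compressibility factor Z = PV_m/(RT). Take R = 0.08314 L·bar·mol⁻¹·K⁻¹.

Z ≈ 0.9559

P = RT/(V_m − b) − a/V_m² = (0.08314)(466.3)/(0.3532 − 0.03982) − 2.344/(0.3532)²
  = 38.768/0.31338 − 18.790 = 123.71 − 18.790 = 104.92 bar
Z = PV_m/(RT) = (104.92)(0.3532)/((0.08314)(466.3)) = 37.058/38.768 = 0.9559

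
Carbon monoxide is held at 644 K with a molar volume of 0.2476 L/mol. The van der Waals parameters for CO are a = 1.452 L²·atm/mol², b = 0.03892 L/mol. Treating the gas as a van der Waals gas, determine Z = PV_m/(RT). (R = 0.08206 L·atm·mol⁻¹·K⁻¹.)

Z ≈ 1.076

P = RT/(V_m − b) − a/V_m² = (0.08206)(644)/(0.2476 − 0.03892) − 1.452/(0.2476)²
  = 52.847/0.20868 − 23.685 = 253.24 − 23.685 = 229.56 atm
Z = PV_m/(RT) = (229.56)(0.2476)/((0.08206)(644)) = 56.839/52.847 = 1.076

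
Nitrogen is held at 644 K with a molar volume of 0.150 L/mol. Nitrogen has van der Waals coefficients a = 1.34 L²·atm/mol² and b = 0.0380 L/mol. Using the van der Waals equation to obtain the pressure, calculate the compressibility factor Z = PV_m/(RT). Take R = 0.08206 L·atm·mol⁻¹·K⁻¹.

P = RT/(V_m − b) − a/V_m² = (0.08206)(644)/(0.150 − 0.0380) − 1.34/(0.150)²
  = 52.847/0.11200 − 59.556 = 471.85 − 59.556 = 412.29 atm
Z = PV_m/(RT) = (412.29)(0.150)/((0.08206)(644)) = 61.844/52.847 = 1.170

Z ≈ 1.170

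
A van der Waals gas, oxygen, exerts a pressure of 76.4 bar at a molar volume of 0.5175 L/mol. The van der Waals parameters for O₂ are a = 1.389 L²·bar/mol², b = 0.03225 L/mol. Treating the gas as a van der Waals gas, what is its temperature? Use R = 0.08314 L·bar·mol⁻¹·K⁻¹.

T = (P + a/V_m²)(V_m − b)/R
P + a/V_m² = 76.4 + 1.389/(0.5175)² = 81.587 bar
V_m − b = 0.5175 − 0.03225 = 0.48525 L/mol
T = (81.587)(0.48525)/0.08314 = 476.2 K

T ≈ 476.2 K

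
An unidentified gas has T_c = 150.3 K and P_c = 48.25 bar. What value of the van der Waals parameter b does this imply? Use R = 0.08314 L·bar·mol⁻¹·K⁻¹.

b ≈ 0.03237 L/mol

From T_c = 8a/(27Rb) and P_c = a/(27b²): b = R T_c/(8 P_c).
b = (0.08314)(150.3)/(8×48.25) = 12.496/386.00 = 0.03237 L/mol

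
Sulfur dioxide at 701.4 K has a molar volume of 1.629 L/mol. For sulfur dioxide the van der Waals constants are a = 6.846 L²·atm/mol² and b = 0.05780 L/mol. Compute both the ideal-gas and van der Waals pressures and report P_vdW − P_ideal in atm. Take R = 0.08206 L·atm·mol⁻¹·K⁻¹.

Ideal: P_ideal = RT/V_m = (0.08206)(701.4)/1.629 = 35.3326 atm
vdW: P = RT/(V_m − b) − a/V_m² = 57.5569/1.57120 − 6.846/2.65364 = 36.6324 − 2.57985 = 34.0526 atm
ΔP = 34.0526 − 35.3326 = -1.280 atm

ΔP ≈ -1.280 atm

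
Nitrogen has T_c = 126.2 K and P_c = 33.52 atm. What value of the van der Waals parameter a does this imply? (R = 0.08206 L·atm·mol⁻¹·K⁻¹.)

a ≈ 1.350 L²·atm/mol²

From T_c = 8a/(27Rb) and P_c = a/(27b²): a = 27 R² T_c²/(64 P_c).
a = 27×(0.08206)²×(126.2)²/(64×33.52) = 2895.6/2145.3 = 1.350 L²·atm/mol²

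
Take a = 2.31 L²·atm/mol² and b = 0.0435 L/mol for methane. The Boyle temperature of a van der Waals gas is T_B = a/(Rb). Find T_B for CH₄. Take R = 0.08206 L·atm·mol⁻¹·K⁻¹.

For a van der Waals gas the second virial coefficient B₂ = b − a/(RT) vanishes at T_B = a/(Rb).
T_B = 2.31/(0.08206×0.0435) = 2.31/0.0035696 = 647.1 K

T_B ≈ 647.1 K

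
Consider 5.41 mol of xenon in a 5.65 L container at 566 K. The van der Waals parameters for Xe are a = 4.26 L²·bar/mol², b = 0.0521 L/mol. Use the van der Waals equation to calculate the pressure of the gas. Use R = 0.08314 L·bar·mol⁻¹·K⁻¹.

P = nRT/(V − nb) − a n²/V²
nRT/(V − nb) = (5.41)(0.08314)(566)/(5.65 − 5.41×0.0521) = 254.58/5.3681 = 47.425 bar
a n²/V² = (4.26)(5.41)²/(5.65)² = 3.9058 bar
P = 47.425 − 3.9058 = 43.52 bar

P ≈ 43.52 bar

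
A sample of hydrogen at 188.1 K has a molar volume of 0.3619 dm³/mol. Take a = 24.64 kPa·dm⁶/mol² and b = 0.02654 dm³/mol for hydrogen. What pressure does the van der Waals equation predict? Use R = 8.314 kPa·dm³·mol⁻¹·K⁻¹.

P = RT/(V_m − b) − a/V_m²
RT/(V_m − b) = (8.314)(188.1)/(0.3619 − 0.02654) = 1563.9/0.33536 = 4663.3 kPa
a/V_m² = 24.64/(0.3619)² = 188.13 kPa
P = 4663.3 − 188.13 = 4475 kPa

P ≈ 4475 kPa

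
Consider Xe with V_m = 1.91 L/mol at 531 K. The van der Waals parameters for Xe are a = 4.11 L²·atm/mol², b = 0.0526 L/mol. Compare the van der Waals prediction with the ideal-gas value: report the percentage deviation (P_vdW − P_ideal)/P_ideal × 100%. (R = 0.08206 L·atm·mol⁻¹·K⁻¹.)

-2.11 %

Ideal: P_ideal = RT/V_m = (0.08206)(531)/1.91 = 22.8135 atm
vdW: P = RT/(V_m − b) − a/V_m² = 43.5739/1.85740 − 4.11/3.64810 = 23.4596 − 1.12661 = 22.3330 atm
% deviation = (22.3330 − 22.8135)/22.8135 × 100% = -2.11%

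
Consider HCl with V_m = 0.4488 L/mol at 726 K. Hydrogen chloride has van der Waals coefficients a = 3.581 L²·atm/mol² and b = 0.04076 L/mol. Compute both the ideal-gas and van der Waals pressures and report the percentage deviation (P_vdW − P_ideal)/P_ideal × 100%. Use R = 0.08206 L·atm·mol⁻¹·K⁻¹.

Ideal: P_ideal = RT/V_m = (0.08206)(726)/0.4488 = 132.744 atm
vdW: P = RT/(V_m − b) − a/V_m² = 59.5756/0.408040 − 3.581/0.201421 = 146.004 − 17.7787 = 128.225 atm
% deviation = (128.225 − 132.744)/132.744 × 100% = -3.40%

-3.40 %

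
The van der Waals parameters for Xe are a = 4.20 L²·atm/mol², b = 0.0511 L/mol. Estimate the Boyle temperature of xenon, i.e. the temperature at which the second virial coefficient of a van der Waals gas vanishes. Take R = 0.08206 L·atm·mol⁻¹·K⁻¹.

For a van der Waals gas the second virial coefficient B₂ = b − a/(RT) vanishes at T_B = a/(Rb).
T_B = 4.20/(0.08206×0.0511) = 4.20/0.0041933 = 1002 K

T_B ≈ 1002 K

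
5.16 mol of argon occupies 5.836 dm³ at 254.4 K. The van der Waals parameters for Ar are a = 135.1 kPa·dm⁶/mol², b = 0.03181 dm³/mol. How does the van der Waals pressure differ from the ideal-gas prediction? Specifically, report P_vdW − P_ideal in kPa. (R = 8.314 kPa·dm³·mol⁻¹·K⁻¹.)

ΔP ≈ -51.5 kPa

Ideal: P_ideal = nRT/V = (5.16)(8.314)(254.4)/5.836 = 1870.09 kPa
vdW: P = nRT/(V − nb) − a n²/V² = 10913.8/5.67186 − 3597.12/34.0589 = 1924.20 − 105.615 = 1818.59 kPa
ΔP = 1818.59 − 1870.09 = -51.5 kPa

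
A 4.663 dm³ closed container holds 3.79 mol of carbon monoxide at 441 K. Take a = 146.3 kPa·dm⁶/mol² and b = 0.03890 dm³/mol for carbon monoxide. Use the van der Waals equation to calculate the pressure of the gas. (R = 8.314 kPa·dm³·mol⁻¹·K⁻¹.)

P = nRT/(V − nb) − a n²/V²
nRT/(V − nb) = (3.79)(8.314)(441)/(4.663 − 3.79×0.03890) = 13896/4.5156 = 3077.3 kPa
a n²/V² = (146.3)(3.79)²/(4.663)² = 96.648 kPa
P = 3077.3 − 96.648 = 2981 kPa

P ≈ 2981 kPa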